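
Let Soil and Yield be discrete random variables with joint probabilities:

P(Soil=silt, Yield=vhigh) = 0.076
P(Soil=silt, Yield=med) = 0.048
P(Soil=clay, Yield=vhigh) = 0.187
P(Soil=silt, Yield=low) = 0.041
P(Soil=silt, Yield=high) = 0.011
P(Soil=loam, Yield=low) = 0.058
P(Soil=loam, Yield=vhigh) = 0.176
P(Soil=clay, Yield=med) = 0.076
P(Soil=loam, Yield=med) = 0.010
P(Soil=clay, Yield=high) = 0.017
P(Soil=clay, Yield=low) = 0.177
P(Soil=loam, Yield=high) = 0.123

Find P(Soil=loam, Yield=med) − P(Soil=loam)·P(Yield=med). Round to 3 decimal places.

-0.039

P(Soil=loam) = 0.058 + 0.010 + 0.123 + 0.176 = 0.367.
P(Yield=med) = 0.010 + 0.076 + 0.048 = 0.134.
P(Soil=loam, Yield=med) − P(Soil=loam)P(Yield=med) = 0.010 − 0.367×0.134 = -0.039.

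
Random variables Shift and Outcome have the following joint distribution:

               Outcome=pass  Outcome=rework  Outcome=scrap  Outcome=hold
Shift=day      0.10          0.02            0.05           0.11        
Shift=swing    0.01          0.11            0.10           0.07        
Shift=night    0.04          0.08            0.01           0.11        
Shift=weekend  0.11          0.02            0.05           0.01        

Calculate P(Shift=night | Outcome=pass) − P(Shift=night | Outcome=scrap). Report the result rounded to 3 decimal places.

0.106

P(Outcome=pass) = 0.10 + 0.01 + 0.04 + 0.11 = 0.26; P(Shift=night | Outcome=pass) = 0.04/0.26 = 0.1538.
P(Outcome=scrap) = 0.05 + 0.10 + 0.01 + 0.05 = 0.21; P(Shift=night | Outcome=scrap) = 0.01/0.21 = 0.0476.
Difference = 0.106.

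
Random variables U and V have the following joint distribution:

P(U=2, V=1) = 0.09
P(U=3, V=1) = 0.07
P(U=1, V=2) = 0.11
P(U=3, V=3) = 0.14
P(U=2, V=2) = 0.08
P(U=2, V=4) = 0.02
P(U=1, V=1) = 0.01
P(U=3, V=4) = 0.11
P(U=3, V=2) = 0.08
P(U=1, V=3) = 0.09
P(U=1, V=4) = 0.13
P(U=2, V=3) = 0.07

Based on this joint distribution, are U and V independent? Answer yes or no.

no

P(U=1) = 0.34 and P(V=1) = 0.17, so their product is 0.0578, but P(U=1, V=1) = 0.01. Since these differ, U and V are not independent.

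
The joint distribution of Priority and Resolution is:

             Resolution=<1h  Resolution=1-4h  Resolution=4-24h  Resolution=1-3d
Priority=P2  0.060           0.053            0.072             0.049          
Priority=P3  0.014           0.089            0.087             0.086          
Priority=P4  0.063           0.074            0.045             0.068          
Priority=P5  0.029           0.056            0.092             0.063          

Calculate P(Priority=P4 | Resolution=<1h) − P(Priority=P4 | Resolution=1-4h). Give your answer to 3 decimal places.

0.107

P(Resolution=<1h) = 0.060 + 0.014 + 0.063 + 0.029 = 0.166; P(Priority=P4 | Resolution=<1h) = 0.063/0.166 = 0.3795.
P(Resolution=1-4h) = 0.053 + 0.089 + 0.074 + 0.056 = 0.272; P(Priority=P4 | Resolution=1-4h) = 0.074/0.272 = 0.2721.
Difference = 0.107.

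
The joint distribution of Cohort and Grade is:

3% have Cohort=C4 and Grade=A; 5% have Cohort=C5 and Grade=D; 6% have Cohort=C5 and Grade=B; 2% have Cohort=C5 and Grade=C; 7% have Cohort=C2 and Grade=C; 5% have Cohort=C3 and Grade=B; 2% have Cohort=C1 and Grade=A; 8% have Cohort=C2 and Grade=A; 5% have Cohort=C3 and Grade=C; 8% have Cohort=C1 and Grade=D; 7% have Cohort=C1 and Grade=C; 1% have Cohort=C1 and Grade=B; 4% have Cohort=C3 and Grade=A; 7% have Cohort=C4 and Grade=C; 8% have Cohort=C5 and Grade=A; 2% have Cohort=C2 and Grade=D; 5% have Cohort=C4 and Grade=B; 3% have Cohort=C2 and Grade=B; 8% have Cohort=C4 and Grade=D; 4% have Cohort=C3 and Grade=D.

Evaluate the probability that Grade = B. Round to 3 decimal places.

0.200

P(Grade=B) = 0.01 + 0.03 + 0.05 + 0.05 + 0.06 = 0.20.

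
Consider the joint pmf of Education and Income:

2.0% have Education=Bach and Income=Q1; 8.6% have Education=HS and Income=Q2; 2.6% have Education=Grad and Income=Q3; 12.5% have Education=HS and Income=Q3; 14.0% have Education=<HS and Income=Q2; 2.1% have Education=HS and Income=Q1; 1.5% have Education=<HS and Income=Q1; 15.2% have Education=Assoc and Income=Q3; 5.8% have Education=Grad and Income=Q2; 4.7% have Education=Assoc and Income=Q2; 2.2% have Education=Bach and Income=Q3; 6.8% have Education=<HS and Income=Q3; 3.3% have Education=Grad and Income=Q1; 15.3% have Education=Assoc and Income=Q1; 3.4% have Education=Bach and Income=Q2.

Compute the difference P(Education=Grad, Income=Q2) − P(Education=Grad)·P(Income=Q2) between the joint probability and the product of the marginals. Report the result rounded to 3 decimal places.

P(Education=Grad) = 0.033 + 0.058 + 0.026 = 0.117.
P(Income=Q2) = 0.140 + 0.086 + 0.047 + 0.034 + 0.058 = 0.365.
P(Education=Grad, Income=Q2) − P(Education=Grad)P(Income=Q2) = 0.058 − 0.117×0.365 = 0.015.

0.015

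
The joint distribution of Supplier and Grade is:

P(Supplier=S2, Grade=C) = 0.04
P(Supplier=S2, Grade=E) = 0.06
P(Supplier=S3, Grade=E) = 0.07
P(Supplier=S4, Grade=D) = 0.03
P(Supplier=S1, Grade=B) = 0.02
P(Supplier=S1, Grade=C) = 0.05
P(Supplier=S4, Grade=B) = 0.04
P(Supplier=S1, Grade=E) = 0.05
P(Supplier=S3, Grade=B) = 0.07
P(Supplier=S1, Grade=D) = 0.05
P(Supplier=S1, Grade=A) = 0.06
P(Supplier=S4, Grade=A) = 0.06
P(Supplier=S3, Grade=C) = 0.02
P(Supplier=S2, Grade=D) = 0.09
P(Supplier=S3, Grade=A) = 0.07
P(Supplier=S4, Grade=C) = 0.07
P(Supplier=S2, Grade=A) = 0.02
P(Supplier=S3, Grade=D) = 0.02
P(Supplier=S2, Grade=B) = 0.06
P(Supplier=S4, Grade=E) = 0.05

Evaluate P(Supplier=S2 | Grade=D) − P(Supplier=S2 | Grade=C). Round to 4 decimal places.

P(Grade=D) = 0.05 + 0.09 + 0.02 + 0.03 = 0.19; P(Supplier=S2 | Grade=D) = 0.09/0.19 = 0.47368.
P(Grade=C) = 0.05 + 0.04 + 0.02 + 0.07 = 0.18; P(Supplier=S2 | Grade=C) = 0.04/0.18 = 0.22222.
Difference = 0.2515.

0.2515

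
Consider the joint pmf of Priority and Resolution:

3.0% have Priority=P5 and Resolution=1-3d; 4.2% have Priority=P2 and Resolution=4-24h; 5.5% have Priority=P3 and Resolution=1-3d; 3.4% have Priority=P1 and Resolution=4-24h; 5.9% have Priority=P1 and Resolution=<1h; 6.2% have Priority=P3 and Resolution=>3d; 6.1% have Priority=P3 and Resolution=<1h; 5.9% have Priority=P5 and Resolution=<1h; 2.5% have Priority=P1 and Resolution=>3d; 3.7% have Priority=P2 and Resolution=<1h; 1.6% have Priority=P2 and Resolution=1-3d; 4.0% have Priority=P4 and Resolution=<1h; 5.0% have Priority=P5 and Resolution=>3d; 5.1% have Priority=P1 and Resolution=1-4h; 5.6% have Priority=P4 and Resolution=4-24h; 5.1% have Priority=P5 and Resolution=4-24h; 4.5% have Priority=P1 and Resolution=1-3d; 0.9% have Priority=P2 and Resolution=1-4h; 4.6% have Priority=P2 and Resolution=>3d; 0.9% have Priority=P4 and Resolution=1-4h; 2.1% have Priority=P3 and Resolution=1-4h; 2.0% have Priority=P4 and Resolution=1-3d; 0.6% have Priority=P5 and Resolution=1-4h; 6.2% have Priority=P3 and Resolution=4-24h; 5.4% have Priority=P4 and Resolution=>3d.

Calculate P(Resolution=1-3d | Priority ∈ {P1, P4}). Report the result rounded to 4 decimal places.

P(Priority=P1) = 0.059 + 0.051 + 0.034 + 0.045 + 0.025 = 0.214.
P(Priority=P4) = 0.040 + 0.009 + 0.056 + 0.020 + 0.054 = 0.179.
P(Priority ∈ {P1, P4}) = 0.214 + 0.179 = 0.393; P(Resolution=1-3d, Priority ∈ {P1, P4}) = 0.045 + 0.020 = 0.065.
P(Resolution=1-3d | Priority ∈ {P1, P4}) = 0.065/0.393 = 0.1654.

0.1654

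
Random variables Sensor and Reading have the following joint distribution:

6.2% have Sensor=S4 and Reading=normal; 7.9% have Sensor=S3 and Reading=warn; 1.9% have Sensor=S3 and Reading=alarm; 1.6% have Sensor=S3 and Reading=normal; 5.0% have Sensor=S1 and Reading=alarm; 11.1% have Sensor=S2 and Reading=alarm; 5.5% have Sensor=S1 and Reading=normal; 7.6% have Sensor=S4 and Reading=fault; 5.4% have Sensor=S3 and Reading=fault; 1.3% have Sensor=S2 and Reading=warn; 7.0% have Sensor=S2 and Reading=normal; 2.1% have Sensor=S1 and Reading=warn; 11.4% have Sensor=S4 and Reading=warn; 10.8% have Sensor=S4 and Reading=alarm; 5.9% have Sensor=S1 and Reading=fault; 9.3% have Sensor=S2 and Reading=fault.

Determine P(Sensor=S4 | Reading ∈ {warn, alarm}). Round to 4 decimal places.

0.4311

P(Reading=warn) = 0.021 + 0.013 + 0.079 + 0.114 = 0.227.
P(Reading=alarm) = 0.050 + 0.111 + 0.019 + 0.108 = 0.288.
P(Reading ∈ {warn, alarm}) = 0.227 + 0.288 = 0.515; P(Sensor=S4, Reading ∈ {warn, alarm}) = 0.114 + 0.108 = 0.222.
P(Sensor=S4 | Reading ∈ {warn, alarm}) = 0.222/0.515 = 0.4311.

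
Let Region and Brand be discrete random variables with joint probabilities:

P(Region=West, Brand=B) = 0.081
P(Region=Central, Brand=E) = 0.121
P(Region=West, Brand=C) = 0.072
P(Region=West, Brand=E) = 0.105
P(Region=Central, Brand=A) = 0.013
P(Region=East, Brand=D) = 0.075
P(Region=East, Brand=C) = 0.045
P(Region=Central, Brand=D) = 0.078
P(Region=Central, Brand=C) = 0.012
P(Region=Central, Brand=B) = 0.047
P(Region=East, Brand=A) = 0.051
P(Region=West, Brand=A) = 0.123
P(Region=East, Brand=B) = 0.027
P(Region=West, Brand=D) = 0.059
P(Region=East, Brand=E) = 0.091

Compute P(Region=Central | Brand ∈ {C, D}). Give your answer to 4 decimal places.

0.2639

P(Brand=C) = 0.045 + 0.072 + 0.012 = 0.129.
P(Brand=D) = 0.075 + 0.059 + 0.078 = 0.212.
P(Brand ∈ {C, D}) = 0.129 + 0.212 = 0.341; P(Region=Central, Brand ∈ {C, D}) = 0.012 + 0.078 = 0.090.
P(Region=Central | Brand ∈ {C, D}) = 0.090/0.341 = 0.2639.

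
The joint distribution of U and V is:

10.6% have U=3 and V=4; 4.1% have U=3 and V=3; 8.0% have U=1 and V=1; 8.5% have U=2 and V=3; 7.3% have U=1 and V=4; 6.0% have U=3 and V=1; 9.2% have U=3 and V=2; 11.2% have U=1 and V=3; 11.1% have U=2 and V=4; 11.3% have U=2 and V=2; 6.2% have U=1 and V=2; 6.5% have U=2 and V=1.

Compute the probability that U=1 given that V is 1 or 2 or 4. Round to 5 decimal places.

0.28215

P(V=1) = 0.080 + 0.065 + 0.060 = 0.205.
P(V=2) = 0.062 + 0.113 + 0.092 = 0.267.
P(V=4) = 0.073 + 0.111 + 0.106 = 0.290.
P(V ∈ {1, 2, 4}) = 0.205 + 0.267 + 0.290 = 0.762; P(U=1, V ∈ {1, 2, 4}) = 0.080 + 0.062 + 0.073 = 0.215.
P(U=1 | V ∈ {1, 2, 4}) = 0.215/0.762 = 0.28215.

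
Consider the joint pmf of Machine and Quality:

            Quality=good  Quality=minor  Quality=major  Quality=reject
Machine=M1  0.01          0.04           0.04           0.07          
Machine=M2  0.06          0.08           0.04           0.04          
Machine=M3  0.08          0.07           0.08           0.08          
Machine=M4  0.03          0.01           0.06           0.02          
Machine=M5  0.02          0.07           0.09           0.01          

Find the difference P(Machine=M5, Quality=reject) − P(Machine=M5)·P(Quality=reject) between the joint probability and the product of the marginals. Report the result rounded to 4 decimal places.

P(Machine=M5) = 0.02 + 0.07 + 0.09 + 0.01 = 0.19.
P(Quality=reject) = 0.07 + 0.04 + 0.08 + 0.02 + 0.01 = 0.22.
P(Machine=M5, Quality=reject) − P(Machine=M5)P(Quality=reject) = 0.01 − 0.19×0.22 = -0.0318.

-0.0318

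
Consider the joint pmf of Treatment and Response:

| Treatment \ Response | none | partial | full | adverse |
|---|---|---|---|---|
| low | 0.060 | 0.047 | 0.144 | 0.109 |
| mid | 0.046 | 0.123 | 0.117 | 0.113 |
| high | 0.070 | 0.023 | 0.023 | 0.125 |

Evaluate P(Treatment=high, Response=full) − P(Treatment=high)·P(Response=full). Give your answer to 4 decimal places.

P(Treatment=high) = 0.070 + 0.023 + 0.023 + 0.125 = 0.241.
P(Response=full) = 0.144 + 0.117 + 0.023 = 0.284.
P(Treatment=high, Response=full) − P(Treatment=high)P(Response=full) = 0.023 − 0.241×0.284 = -0.0454.

-0.0454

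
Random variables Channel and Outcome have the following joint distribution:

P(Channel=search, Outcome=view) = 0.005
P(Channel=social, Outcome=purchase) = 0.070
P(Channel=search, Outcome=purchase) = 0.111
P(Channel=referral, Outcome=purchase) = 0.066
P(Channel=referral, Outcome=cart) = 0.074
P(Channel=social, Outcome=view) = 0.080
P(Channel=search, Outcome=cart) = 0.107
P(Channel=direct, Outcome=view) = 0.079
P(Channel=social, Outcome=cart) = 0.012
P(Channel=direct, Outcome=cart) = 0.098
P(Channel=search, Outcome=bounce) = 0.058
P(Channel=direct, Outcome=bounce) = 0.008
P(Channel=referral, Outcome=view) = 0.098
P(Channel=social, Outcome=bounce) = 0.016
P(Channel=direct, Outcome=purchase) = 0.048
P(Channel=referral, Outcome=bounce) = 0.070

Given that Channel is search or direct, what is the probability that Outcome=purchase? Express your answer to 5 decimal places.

P(Channel=search) = 0.058 + 0.005 + 0.107 + 0.111 = 0.281.
P(Channel=direct) = 0.008 + 0.079 + 0.098 + 0.048 = 0.233.
P(Channel ∈ {search, direct}) = 0.281 + 0.233 = 0.514; P(Outcome=purchase, Channel ∈ {search, direct}) = 0.111 + 0.048 = 0.159.
P(Outcome=purchase | Channel ∈ {search, direct}) = 0.159/0.514 = 0.30934.

0.30934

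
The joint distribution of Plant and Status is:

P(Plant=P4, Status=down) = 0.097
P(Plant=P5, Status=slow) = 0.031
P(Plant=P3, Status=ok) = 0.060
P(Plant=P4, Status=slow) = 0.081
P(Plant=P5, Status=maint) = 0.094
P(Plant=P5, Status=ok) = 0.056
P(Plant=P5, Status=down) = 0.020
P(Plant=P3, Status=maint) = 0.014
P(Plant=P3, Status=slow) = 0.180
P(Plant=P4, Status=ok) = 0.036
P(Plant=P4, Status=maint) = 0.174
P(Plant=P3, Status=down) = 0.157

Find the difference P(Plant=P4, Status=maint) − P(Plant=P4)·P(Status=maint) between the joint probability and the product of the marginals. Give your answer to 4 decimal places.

0.0646

P(Plant=P4) = 0.036 + 0.081 + 0.097 + 0.174 = 0.388.
P(Status=maint) = 0.014 + 0.174 + 0.094 = 0.282.
P(Plant=P4, Status=maint) − P(Plant=P4)P(Status=maint) = 0.174 − 0.388×0.282 = 0.0646.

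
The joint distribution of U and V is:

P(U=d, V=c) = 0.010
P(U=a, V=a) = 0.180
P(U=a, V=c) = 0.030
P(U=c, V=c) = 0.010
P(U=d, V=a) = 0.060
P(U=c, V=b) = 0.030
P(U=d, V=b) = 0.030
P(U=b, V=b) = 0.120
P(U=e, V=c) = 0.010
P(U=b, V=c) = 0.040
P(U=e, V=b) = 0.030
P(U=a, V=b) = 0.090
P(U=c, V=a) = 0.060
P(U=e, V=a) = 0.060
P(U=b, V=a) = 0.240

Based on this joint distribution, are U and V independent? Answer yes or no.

Every cell satisfies P(U,V) = P(U)·P(V). For instance P(U=b) = 0.400, P(V=c) = 0.100, and 0.400×0.100 = 0.040 matches the joint entry. So U and V are independent.

yes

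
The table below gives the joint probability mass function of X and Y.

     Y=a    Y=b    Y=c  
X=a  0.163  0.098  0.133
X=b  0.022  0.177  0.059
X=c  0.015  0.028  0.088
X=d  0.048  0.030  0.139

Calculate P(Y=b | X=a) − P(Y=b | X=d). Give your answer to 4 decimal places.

P(X=a) = 0.163 + 0.098 + 0.133 = 0.394; P(Y=b | X=a) = 0.098/0.394 = 0.24873.
P(X=d) = 0.048 + 0.030 + 0.139 = 0.217; P(Y=b | X=d) = 0.030/0.217 = 0.13825.
Difference = 0.1105.

0.1105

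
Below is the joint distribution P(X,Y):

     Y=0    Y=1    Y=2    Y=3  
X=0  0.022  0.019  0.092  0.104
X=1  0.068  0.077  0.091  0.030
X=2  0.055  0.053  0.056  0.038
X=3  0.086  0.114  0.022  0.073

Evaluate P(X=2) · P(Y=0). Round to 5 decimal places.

P(X=2) = 0.055 + 0.053 + 0.056 + 0.038 = 0.202.
P(Y=0) = 0.022 + 0.068 + 0.055 + 0.086 = 0.231.
Product: 0.202 × 0.231 = 0.04666.

0.04666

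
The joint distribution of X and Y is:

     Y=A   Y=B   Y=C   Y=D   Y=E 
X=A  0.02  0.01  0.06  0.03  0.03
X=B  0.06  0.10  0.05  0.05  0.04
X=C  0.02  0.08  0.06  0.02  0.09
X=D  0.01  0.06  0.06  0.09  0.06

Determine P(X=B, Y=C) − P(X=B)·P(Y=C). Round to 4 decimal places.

-0.0190

P(X=B) = 0.06 + 0.10 + 0.05 + 0.05 + 0.04 = 0.30.
P(Y=C) = 0.06 + 0.05 + 0.06 + 0.06 = 0.23.
P(X=B, Y=C) − P(X=B)P(Y=C) = 0.05 − 0.30×0.23 = -0.0190.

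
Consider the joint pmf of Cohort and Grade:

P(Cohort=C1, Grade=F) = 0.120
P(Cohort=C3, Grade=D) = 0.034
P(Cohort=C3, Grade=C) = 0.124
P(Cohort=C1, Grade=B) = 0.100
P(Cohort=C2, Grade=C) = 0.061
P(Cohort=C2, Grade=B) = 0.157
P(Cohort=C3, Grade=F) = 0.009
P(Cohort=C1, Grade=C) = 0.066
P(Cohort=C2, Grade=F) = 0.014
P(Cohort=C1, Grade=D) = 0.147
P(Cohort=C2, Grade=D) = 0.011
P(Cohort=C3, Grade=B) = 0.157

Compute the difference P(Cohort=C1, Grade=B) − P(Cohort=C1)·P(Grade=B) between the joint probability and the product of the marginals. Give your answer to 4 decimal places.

-0.0793

P(Cohort=C1) = 0.100 + 0.066 + 0.147 + 0.120 = 0.433.
P(Grade=B) = 0.100 + 0.157 + 0.157 = 0.414.
P(Cohort=C1, Grade=B) − P(Cohort=C1)P(Grade=B) = 0.100 − 0.433×0.414 = -0.0793.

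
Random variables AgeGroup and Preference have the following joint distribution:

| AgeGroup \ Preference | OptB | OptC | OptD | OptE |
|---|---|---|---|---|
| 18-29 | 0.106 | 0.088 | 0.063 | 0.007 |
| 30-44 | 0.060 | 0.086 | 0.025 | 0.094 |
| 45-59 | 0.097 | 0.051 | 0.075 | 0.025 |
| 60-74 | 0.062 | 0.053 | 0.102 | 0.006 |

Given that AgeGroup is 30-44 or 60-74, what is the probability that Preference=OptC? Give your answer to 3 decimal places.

P(AgeGroup=30-44) = 0.060 + 0.086 + 0.025 + 0.094 = 0.265.
P(AgeGroup=60-74) = 0.062 + 0.053 + 0.102 + 0.006 = 0.223.
P(AgeGroup ∈ {30-44, 60-74}) = 0.265 + 0.223 = 0.488; P(Preference=OptC, AgeGroup ∈ {30-44, 60-74}) = 0.086 + 0.053 = 0.139.
P(Preference=OptC | AgeGroup ∈ {30-44, 60-74}) = 0.139/0.488 = 0.285.

0.285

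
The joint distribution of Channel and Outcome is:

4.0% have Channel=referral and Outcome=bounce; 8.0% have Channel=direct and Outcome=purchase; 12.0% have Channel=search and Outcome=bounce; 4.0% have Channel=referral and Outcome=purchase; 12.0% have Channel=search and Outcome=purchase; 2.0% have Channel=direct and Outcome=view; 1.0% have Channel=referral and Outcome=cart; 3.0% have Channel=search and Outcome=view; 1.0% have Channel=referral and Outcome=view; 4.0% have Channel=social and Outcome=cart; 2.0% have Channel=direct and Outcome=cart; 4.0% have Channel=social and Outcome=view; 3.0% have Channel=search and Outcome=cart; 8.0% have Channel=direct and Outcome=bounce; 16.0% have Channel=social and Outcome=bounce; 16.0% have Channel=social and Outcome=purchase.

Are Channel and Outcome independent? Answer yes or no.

yes

Every cell satisfies P(Channel,Outcome) = P(Channel)·P(Outcome). For instance P(Channel=referral) = 0.100, P(Outcome=bounce) = 0.400, and 0.100×0.400 = 0.040 matches the joint entry. So Channel and Outcome are independent.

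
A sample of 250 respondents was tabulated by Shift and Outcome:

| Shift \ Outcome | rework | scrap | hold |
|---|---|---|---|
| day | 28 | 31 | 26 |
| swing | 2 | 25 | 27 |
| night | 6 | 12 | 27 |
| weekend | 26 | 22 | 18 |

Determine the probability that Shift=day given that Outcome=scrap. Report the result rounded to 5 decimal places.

Total with Outcome=scrap: 31 + 25 + 12 + 22 = 90.
P(Shift=day | Outcome=scrap) = 31/90 = 0.34444.

0.34444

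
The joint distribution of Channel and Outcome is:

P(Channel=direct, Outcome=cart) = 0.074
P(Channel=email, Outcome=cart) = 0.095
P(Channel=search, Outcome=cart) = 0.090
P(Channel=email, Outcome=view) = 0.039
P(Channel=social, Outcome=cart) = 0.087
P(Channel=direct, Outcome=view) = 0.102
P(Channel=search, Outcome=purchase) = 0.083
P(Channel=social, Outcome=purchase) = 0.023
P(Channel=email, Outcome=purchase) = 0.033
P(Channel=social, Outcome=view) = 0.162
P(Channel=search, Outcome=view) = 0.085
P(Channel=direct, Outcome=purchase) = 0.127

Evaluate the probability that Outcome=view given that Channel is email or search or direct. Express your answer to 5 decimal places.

P(Channel=email) = 0.039 + 0.095 + 0.033 = 0.167.
P(Channel=search) = 0.085 + 0.090 + 0.083 = 0.258.
P(Channel=direct) = 0.102 + 0.074 + 0.127 = 0.303.
P(Channel ∈ {email, search, direct}) = 0.167 + 0.258 + 0.303 = 0.728; P(Outcome=view, Channel ∈ {email, search, direct}) = 0.039 + 0.085 + 0.102 = 0.226.
P(Outcome=view | Channel ∈ {email, search, direct}) = 0.226/0.728 = 0.31044.

0.31044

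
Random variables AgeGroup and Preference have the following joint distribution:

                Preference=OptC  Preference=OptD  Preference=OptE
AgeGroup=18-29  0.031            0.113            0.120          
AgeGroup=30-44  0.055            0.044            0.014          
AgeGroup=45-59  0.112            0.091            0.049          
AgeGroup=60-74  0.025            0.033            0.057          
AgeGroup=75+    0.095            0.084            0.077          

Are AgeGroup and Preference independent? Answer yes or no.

P(AgeGroup=18-29) = 0.264 and P(Preference=OptC) = 0.318, so their product is 0.08395, but P(AgeGroup=18-29, Preference=OptC) = 0.031. Since these differ, AgeGroup and Preference are not independent.

no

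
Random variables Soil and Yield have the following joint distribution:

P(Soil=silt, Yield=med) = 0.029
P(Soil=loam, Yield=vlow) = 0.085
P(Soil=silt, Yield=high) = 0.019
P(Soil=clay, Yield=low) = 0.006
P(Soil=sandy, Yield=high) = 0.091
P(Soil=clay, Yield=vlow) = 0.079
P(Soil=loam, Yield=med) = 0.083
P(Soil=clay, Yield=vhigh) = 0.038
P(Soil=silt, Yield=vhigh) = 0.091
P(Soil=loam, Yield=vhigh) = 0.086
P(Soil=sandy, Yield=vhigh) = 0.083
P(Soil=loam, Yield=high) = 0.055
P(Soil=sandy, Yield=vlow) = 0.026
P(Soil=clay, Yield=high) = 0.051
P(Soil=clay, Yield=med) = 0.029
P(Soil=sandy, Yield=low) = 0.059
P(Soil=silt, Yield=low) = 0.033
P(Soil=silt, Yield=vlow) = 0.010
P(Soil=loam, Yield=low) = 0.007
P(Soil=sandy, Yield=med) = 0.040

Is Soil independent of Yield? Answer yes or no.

no

P(Soil=clay) = 0.203 and P(Yield=vlow) = 0.200, so their product is 0.04060, but P(Soil=clay, Yield=vlow) = 0.079. Since these differ, Soil and Yield are not independent.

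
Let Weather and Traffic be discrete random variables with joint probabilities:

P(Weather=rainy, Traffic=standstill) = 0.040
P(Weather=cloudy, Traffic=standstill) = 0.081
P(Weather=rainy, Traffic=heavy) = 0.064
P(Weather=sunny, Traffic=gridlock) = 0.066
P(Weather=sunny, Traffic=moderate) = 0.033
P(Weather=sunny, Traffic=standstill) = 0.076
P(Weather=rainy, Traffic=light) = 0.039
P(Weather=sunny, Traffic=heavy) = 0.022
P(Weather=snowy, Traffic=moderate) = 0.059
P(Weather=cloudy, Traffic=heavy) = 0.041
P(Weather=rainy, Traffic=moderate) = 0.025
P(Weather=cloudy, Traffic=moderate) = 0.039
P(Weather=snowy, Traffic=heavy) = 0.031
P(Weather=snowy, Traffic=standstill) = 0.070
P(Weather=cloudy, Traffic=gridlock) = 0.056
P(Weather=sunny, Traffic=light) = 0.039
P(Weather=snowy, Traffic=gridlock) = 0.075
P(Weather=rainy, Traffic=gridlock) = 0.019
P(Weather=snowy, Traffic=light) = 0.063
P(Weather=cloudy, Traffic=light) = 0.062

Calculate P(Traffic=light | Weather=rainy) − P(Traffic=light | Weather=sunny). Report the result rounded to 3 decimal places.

0.043

P(Weather=rainy) = 0.039 + 0.025 + 0.064 + 0.019 + 0.040 = 0.187; P(Traffic=light | Weather=rainy) = 0.039/0.187 = 0.2086.
P(Weather=sunny) = 0.039 + 0.033 + 0.022 + 0.066 + 0.076 = 0.236; P(Traffic=light | Weather=sunny) = 0.039/0.236 = 0.1653.
Difference = 0.043.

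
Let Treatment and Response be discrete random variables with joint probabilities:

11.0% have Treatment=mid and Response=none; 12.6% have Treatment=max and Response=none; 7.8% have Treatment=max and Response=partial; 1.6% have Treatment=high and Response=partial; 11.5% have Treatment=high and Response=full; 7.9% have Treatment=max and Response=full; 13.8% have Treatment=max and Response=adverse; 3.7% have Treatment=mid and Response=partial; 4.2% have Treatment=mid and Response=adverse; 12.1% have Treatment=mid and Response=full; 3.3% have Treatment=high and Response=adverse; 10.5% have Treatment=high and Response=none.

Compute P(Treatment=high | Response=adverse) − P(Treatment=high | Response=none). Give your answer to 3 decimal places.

P(Response=adverse) = 0.042 + 0.033 + 0.138 = 0.213; P(Treatment=high | Response=adverse) = 0.033/0.213 = 0.1549.
P(Response=none) = 0.110 + 0.105 + 0.126 = 0.341; P(Treatment=high | Response=none) = 0.105/0.341 = 0.3079.
Difference = -0.153.

-0.153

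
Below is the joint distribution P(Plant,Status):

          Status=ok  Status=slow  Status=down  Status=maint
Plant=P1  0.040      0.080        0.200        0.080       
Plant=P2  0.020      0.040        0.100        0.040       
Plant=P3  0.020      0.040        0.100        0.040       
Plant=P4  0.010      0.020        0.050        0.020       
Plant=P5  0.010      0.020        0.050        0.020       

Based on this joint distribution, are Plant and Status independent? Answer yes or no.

Every cell satisfies P(Plant,Status) = P(Plant)·P(Status). For instance P(Plant=P1) = 0.400, P(Status=ok) = 0.100, and 0.400×0.100 = 0.040 matches the joint entry. So Plant and Status are independent.

yes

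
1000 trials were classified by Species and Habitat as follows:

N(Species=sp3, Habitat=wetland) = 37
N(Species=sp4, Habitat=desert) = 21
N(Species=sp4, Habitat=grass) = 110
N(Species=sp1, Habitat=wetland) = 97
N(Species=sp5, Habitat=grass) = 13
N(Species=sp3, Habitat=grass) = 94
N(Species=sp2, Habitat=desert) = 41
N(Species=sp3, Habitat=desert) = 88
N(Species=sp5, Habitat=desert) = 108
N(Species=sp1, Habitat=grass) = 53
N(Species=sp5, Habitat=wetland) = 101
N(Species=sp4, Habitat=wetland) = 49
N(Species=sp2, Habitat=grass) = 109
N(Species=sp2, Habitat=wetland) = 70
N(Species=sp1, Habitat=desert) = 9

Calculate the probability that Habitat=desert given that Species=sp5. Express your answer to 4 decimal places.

Total with Species=sp5: 13 + 101 + 108 = 222.
P(Habitat=desert | Species=sp5) = 108/222 = 0.4865.

0.4865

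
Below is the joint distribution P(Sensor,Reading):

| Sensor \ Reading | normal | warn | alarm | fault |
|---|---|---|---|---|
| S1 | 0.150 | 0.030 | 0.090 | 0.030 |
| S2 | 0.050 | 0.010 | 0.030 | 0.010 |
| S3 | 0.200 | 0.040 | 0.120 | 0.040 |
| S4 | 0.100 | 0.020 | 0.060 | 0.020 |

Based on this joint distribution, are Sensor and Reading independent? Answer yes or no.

Every cell satisfies P(Sensor,Reading) = P(Sensor)·P(Reading). For instance P(Sensor=S1) = 0.300, P(Reading=warn) = 0.100, and 0.300×0.100 = 0.030 matches the joint entry. So Sensor and Reading are independent.

yes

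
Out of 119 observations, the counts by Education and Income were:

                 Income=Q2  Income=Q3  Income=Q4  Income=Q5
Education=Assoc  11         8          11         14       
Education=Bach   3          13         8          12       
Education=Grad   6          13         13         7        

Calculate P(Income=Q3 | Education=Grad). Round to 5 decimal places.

0.33333

Total with Education=Grad: 6 + 13 + 13 + 7 = 39.
P(Income=Q3 | Education=Grad) = 13/39 = 0.33333.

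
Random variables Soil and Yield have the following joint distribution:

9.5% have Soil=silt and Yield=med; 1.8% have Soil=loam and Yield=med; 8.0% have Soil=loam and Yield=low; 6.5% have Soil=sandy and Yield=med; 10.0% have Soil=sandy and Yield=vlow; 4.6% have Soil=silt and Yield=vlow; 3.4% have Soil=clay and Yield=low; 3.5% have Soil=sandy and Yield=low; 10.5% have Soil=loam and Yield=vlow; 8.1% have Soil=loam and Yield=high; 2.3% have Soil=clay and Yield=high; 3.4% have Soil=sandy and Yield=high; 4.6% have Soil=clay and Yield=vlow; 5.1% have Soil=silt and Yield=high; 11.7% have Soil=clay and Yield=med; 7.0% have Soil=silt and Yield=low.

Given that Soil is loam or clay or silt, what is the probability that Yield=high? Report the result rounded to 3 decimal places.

0.202

P(Soil=loam) = 0.105 + 0.080 + 0.018 + 0.081 = 0.284.
P(Soil=clay) = 0.046 + 0.034 + 0.117 + 0.023 = 0.220.
P(Soil=silt) = 0.046 + 0.070 + 0.095 + 0.051 = 0.262.
P(Soil ∈ {loam, clay, silt}) = 0.284 + 0.220 + 0.262 = 0.766; P(Yield=high, Soil ∈ {loam, clay, silt}) = 0.081 + 0.023 + 0.051 = 0.155.
P(Yield=high | Soil ∈ {loam, clay, silt}) = 0.155/0.766 = 0.202.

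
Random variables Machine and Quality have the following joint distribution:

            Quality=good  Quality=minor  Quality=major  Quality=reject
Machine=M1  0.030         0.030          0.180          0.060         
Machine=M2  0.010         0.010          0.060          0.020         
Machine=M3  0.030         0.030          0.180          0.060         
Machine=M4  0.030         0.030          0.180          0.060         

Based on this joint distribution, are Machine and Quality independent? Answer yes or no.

yes

Every cell satisfies P(Machine,Quality) = P(Machine)·P(Quality). For instance P(Machine=M3) = 0.300, P(Quality=minor) = 0.100, and 0.300×0.100 = 0.030 matches the joint entry. So Machine and Quality are independent.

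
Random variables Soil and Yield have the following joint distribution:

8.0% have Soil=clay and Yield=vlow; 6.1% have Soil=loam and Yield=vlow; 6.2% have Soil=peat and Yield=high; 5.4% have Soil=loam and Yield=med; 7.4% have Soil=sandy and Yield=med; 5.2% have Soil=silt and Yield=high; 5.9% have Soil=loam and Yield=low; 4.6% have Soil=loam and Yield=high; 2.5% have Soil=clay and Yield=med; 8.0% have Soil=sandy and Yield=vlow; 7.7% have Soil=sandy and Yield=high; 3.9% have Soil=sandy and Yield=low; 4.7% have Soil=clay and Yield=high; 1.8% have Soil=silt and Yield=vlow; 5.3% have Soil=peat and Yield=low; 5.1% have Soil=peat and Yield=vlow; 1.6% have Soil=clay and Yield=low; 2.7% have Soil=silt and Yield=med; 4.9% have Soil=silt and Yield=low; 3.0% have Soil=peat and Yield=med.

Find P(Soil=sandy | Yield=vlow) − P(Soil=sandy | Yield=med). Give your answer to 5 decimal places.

P(Yield=vlow) = 0.080 + 0.061 + 0.080 + 0.018 + 0.051 = 0.290; P(Soil=sandy | Yield=vlow) = 0.080/0.290 = 0.275862.
P(Yield=med) = 0.074 + 0.054 + 0.025 + 0.027 + 0.030 = 0.210; P(Soil=sandy | Yield=med) = 0.074/0.210 = 0.352381.
Difference = -0.07652.

-0.07652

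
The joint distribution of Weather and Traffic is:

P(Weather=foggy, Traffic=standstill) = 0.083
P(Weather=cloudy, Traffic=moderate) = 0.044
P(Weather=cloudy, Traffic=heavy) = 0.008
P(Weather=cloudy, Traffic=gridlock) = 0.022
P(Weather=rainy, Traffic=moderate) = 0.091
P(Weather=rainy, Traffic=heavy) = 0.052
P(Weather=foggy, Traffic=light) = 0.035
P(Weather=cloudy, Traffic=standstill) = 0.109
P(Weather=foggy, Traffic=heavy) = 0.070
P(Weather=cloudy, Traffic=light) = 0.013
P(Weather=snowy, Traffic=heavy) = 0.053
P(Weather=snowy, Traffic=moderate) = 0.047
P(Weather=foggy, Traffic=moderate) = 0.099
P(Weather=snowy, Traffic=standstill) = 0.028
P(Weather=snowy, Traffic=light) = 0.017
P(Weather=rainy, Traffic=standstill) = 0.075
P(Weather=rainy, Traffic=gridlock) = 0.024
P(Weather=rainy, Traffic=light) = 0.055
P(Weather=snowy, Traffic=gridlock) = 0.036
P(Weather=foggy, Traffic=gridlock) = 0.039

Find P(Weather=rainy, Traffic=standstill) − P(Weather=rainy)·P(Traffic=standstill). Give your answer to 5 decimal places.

-0.01262

P(Weather=rainy) = 0.055 + 0.091 + 0.052 + 0.024 + 0.075 = 0.297.
P(Traffic=standstill) = 0.109 + 0.075 + 0.028 + 0.083 = 0.295.
P(Weather=rainy, Traffic=standstill) − P(Weather=rainy)P(Traffic=standstill) = 0.075 − 0.297×0.295 = -0.01262.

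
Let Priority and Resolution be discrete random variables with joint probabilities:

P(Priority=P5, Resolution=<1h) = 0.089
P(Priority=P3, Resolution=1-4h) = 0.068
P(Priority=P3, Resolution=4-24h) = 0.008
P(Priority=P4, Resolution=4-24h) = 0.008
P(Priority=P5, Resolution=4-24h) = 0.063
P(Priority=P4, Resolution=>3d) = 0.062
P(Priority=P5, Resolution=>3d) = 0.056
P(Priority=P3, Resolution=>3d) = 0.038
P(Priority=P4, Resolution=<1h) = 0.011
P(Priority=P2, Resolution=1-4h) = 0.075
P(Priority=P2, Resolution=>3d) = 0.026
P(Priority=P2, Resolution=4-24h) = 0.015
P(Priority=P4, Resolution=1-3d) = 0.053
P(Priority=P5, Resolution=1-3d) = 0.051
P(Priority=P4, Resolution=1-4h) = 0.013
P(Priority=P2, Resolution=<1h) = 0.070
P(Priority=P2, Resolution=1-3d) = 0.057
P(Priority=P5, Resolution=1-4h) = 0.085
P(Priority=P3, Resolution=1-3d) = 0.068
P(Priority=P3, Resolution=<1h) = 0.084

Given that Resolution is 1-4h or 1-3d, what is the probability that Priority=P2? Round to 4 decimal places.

P(Resolution=1-4h) = 0.075 + 0.068 + 0.013 + 0.085 = 0.241.
P(Resolution=1-3d) = 0.057 + 0.068 + 0.053 + 0.051 = 0.229.
P(Resolution ∈ {1-4h, 1-3d}) = 0.241 + 0.229 = 0.470; P(Priority=P2, Resolution ∈ {1-4h, 1-3d}) = 0.075 + 0.057 = 0.132.
P(Priority=P2 | Resolution ∈ {1-4h, 1-3d}) = 0.132/0.470 = 0.2809.

0.2809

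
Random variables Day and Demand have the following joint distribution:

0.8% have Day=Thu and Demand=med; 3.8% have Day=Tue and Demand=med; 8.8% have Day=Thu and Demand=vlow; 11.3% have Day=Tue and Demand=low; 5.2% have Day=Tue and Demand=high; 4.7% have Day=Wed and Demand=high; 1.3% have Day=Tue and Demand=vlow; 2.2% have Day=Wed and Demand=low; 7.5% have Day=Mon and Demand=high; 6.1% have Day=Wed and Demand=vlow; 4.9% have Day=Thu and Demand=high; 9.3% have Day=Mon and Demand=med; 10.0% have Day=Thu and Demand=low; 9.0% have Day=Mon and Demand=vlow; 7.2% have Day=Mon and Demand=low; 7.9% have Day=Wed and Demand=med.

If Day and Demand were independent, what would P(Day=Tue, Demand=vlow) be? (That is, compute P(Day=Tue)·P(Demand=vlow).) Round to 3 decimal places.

0.054

P(Day=Tue) = 0.013 + 0.113 + 0.038 + 0.052 = 0.216.
P(Demand=vlow) = 0.090 + 0.013 + 0.061 + 0.088 = 0.252.
Product: 0.216 × 0.252 = 0.054.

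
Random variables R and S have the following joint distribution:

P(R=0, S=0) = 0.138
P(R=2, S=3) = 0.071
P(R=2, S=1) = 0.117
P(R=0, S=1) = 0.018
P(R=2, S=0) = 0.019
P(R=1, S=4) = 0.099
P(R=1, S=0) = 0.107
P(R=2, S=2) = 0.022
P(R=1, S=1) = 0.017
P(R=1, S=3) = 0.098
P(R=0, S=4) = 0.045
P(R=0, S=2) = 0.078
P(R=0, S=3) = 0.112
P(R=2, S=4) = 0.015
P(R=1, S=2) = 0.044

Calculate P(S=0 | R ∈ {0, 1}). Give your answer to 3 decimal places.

0.324

P(R=0) = 0.138 + 0.018 + 0.078 + 0.112 + 0.045 = 0.391.
P(R=1) = 0.107 + 0.017 + 0.044 + 0.098 + 0.099 = 0.365.
P(R ∈ {0, 1}) = 0.391 + 0.365 = 0.756; P(S=0, R ∈ {0, 1}) = 0.138 + 0.107 = 0.245.
P(S=0 | R ∈ {0, 1}) = 0.245/0.756 = 0.324.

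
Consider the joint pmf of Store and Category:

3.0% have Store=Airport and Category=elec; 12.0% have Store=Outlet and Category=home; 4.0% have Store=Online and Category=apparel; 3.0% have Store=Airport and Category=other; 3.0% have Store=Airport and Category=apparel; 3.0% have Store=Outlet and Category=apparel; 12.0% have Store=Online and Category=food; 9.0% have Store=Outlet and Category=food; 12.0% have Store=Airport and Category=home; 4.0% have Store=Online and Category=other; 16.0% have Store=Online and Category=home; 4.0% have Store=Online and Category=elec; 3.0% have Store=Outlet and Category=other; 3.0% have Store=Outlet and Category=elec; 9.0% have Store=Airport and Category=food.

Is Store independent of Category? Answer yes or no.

yes

Every cell satisfies P(Store,Category) = P(Store)·P(Category). For instance P(Store=Online) = 0.400, P(Category=elec) = 0.100, and 0.400×0.100 = 0.040 matches the joint entry. So Store and Category are independent.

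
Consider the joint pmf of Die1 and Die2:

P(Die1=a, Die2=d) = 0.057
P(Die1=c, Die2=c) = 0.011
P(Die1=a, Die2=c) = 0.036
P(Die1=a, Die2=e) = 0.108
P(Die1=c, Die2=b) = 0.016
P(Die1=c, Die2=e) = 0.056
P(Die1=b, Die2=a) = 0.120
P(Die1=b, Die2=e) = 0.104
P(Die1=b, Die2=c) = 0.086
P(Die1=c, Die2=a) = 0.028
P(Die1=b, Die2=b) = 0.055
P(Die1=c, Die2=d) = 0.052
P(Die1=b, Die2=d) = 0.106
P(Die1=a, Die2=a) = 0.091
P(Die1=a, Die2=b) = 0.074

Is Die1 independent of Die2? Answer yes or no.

P(Die1=b) = 0.471 and P(Die2=c) = 0.133, so their product is 0.06264, but P(Die1=b, Die2=c) = 0.086. Since these differ, Die1 and Die2 are not independent.

no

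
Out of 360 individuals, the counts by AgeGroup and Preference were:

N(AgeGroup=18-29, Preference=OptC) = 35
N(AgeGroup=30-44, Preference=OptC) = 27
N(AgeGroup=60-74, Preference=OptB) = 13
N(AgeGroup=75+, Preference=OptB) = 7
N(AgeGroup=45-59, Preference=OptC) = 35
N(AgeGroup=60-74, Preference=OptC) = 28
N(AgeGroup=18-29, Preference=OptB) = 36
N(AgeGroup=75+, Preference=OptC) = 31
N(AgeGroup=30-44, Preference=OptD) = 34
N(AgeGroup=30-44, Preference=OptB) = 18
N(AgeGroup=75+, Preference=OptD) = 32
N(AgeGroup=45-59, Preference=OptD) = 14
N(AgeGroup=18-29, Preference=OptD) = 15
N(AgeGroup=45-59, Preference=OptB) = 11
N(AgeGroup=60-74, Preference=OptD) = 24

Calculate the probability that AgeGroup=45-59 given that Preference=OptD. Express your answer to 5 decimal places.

0.11765

Total with Preference=OptD: 15 + 34 + 14 + 24 + 32 = 119.
P(AgeGroup=45-59 | Preference=OptD) = 14/119 = 0.11765.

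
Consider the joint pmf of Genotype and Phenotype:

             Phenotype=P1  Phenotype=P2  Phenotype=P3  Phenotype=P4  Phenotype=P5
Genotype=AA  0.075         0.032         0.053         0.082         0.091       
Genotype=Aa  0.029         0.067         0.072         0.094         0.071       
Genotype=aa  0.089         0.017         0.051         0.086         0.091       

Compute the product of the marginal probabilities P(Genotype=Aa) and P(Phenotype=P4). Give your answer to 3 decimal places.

P(Genotype=Aa) = 0.029 + 0.067 + 0.072 + 0.094 + 0.071 = 0.333.
P(Phenotype=P4) = 0.082 + 0.094 + 0.086 = 0.262.
Product: 0.333 × 0.262 = 0.087.

0.087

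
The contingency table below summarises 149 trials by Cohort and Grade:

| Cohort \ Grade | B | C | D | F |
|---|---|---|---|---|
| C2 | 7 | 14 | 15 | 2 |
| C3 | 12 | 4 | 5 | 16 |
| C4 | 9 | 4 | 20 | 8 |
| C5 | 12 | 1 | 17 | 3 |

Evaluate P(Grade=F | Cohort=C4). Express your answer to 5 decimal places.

Total with Cohort=C4: 9 + 4 + 20 + 8 = 41.
P(Grade=F | Cohort=C4) = 8/41 = 0.19512.

0.19512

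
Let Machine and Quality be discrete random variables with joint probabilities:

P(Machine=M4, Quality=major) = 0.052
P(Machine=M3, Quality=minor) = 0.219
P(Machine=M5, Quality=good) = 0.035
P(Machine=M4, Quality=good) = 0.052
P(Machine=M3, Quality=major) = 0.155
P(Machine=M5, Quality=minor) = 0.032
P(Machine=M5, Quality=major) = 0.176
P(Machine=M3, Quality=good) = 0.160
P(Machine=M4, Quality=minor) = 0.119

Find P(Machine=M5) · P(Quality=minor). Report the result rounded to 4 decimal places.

P(Machine=M5) = 0.035 + 0.032 + 0.176 = 0.243.
P(Quality=minor) = 0.219 + 0.119 + 0.032 = 0.370.
Product: 0.243 × 0.370 = 0.0899.

0.0899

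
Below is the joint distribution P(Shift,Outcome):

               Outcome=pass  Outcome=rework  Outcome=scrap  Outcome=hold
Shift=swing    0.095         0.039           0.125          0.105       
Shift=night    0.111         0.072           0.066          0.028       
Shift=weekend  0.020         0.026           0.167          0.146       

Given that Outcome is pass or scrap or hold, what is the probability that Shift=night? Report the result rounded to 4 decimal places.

0.2375

P(Outcome=pass) = 0.095 + 0.111 + 0.020 = 0.226.
P(Outcome=scrap) = 0.125 + 0.066 + 0.167 = 0.358.
P(Outcome=hold) = 0.105 + 0.028 + 0.146 = 0.279.
P(Outcome ∈ {pass, scrap, hold}) = 0.226 + 0.358 + 0.279 = 0.863; P(Shift=night, Outcome ∈ {pass, scrap, hold}) = 0.111 + 0.066 + 0.028 = 0.205.
P(Shift=night | Outcome ∈ {pass, scrap, hold}) = 0.205/0.863 = 0.2375.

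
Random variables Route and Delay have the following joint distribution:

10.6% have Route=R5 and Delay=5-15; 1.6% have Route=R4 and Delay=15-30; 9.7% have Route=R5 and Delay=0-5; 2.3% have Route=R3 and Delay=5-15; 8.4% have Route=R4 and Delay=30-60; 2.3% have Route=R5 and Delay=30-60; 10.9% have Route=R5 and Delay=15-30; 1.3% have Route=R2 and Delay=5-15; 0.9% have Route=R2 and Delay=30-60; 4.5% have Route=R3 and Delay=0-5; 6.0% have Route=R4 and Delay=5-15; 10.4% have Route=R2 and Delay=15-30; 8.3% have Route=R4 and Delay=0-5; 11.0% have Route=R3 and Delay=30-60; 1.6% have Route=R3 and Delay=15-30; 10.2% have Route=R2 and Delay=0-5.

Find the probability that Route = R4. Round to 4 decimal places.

P(Route=R4) = 0.083 + 0.060 + 0.016 + 0.084 = 0.243.

0.2430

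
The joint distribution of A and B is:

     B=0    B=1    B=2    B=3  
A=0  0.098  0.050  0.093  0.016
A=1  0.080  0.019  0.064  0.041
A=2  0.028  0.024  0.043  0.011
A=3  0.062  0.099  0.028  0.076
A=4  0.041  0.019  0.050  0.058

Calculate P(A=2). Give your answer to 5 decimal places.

P(A=2) = 0.028 + 0.024 + 0.043 + 0.011 = 0.106.

0.10600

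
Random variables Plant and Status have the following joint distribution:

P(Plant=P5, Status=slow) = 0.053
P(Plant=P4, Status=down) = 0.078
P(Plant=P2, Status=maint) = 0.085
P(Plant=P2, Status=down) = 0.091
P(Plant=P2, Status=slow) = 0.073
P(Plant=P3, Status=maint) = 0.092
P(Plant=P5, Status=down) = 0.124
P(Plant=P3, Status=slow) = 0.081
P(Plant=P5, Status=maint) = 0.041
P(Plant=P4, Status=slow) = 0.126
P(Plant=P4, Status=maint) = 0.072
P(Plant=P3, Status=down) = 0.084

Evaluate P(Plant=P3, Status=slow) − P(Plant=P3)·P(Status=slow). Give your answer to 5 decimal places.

-0.00458

P(Plant=P3) = 0.081 + 0.084 + 0.092 = 0.257.
P(Status=slow) = 0.073 + 0.081 + 0.126 + 0.053 = 0.333.
P(Plant=P3, Status=slow) − P(Plant=P3)P(Status=slow) = 0.081 − 0.257×0.333 = -0.00458.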